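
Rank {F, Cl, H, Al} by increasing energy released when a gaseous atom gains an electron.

Al < H < F < Cl

H is in period 1, group 1; F is in period 2, group 17; Al is in period 3, group 13; Cl is in period 3, group 17.
Atoms with high Z_eff and room in the valence shell (especially the halogens) have the most exothermic electron affinities.
Here both period and group differ, so the two effects have to be weighed against each other.
H > Al: the two effects oppose for this pair; the down-group effect wins (73 vs 42 kJ/mol).
F > H: the two effects oppose for this pair; the across-period effect wins (328 vs 73 kJ/mol).
Cl > F: this pair runs against the simple trend — see the exception note.
Note the exception: Cl has a higher electron affinity than F, contrary to the simple trend — F's small 2p subshell makes the incoming electron feel strong e⁻–e⁻ repulsion, so Cl actually releases more energy on gaining an electron.
For reference (kJ/mol): H 73, F 328, Al 42, Cl 349.
So from lowest to highest: Al < H < F < Cl.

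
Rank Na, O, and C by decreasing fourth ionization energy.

After 3 electrons have been removed, what remains? Na³⁺ is already 2 electrons into the core; O³⁺ still has 3 valence electrons; C³⁺ still has 1 valence electron.
Breaking into a closed-shell core is much more expensive than removing a leftover valence electron — Na has the largest IE_4 here.
Valence configurations: O³⁺ [He]2s²2p¹, C³⁺ [He]2s¹.
Approximate IE_4 values (kJ/mol): Na 9543, O 7469, C 6223.
Hence IE_4: C < O < Na.

Na > O > C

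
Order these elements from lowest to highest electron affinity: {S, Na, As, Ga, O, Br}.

O is in period 2, group 16; Na is in period 3, group 1; S is in period 3, group 16; Ga is in period 4, group 13; As is in period 4, group 15; Br is in period 4, group 17.
Atoms with high Z_eff and room in the valence shell (especially the halogens) have the most exothermic electron affinities.
Here both period and group differ, so the two effects have to be weighed against each other.
Na > Ga: the two effects oppose for this pair; the down-group effect wins (53 vs 29 kJ/mol).
As > Na: the two effects oppose for this pair; the across-period effect wins (78 vs 53 kJ/mol).
O > As: relative to As, both the across-period and down-group shifts push O's electron affinity up.
S > O: this pair runs against the simple trend — see the exception note.
Br > S: the two effects oppose for this pair; the across-period effect wins (325 vs 200 kJ/mol).
Note the exception: S has a higher electron affinity than O, contrary to the simple trend — the compact 2p subshell of O repels the added electron more than S's larger 3p does.
Tabulated electron affinity (kJ/mol): O 141, Na 53, S 200, Ga 29, As 78, Br 325.
So from lowest to highest: Ga < Na < As < O < S < Br.

Ga < Na < As < O < S < Br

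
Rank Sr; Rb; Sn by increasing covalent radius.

Atomic radius shrinks across a period as nuclear charge pulls the same shell inward, and grows down a group as new shells are added.
All lie in period 5, so atomic radius increases right to left.
So from smallest to largest: Sn < Sr < Rb.

Sn < Sr < Rb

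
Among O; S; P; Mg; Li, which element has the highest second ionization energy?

Li

After 1 electron has been removed, what remains? O⁺ still has 5 valence electrons; S⁺ still has 5 valence electrons; P⁺ still has 4 valence electrons; Mg⁺ still has 1 valence electron; Li⁺ is the bare [He] core.
Core electrons are held far more tightly than valence electrons, so Li tops the IE_2 order.
Valence configurations: O⁺ [He]2s²2p³, S⁺ [Ne]3s²3p³, P⁺ [Ne]3s²3p², Mg⁺ [Ne]3s¹.
Approximate IE_2 values (kJ/mol): O 3388, S 2252, P 1907, Mg 1451, Li 7298.
Putting it together, IE_2: Mg < P < S < O < Li.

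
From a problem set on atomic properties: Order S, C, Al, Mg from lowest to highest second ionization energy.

Mg < Al < S < C

Consider each +1 ion: S⁺ still has 5 valence electrons; C⁺ still has 3 valence electrons; Al⁺ still has 2 valence electrons; Mg⁺ still has 1 valence electron.
All are still removing valence electrons, so compare the +1 ions as you would atoms: IE_2 generally rises across a period (higher Z_eff) and falls down a group (larger shell), subject to the usual subshell exceptions.
Valence configurations: S⁺ [Ne]3s²3p³, C⁺ [He]2s²2p¹, Al⁺ [Ne]3s², Mg⁺ [Ne]3s¹.
Approximate IE_2 values (kJ/mol): S 2252, C 2353, Al 1817, Mg 1451.
Hence IE_2: Mg < Al < S < C.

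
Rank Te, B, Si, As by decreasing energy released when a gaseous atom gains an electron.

Te > Si > As > B

B is in period 2, group 13; Si is in period 3, group 14; As is in period 4, group 15; Te is in period 5, group 16.
Atoms with high Z_eff and room in the valence shell (especially the halogens) have the most exothermic electron affinities.
A diagonal step moves right (one effect) and down (the opposite effect) at once.
As > B: the two effects oppose for this pair; the across-period effect wins (78 vs 27 kJ/mol).
Si > As: period and group pull opposite ways; the down-group shift dominates (134 vs 78 kJ/mol).
Te > Si: the two effects oppose for this pair; the across-period effect wins (190 vs 134 kJ/mol).
Tabulated electron affinity (kJ/mol): B 27, Si 134, As 78, Te 190.
So from highest to lowest: Te > Si > As > B.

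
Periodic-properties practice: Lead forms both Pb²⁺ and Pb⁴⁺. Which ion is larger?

Both ions have Z = 82 protons, but Pb⁴⁺ has lost more electrons, so its remaining electrons feel a larger effective nuclear charge per electron and are pulled in more tightly.
Higher positive charge → smaller ion, so Pb²⁺ > Pb⁴⁺.

Pb²⁺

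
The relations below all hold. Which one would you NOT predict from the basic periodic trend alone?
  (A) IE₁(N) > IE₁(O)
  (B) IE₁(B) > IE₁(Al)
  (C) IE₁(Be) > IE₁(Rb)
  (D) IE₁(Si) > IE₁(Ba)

The general trend: first ionization energy increases across a period and decreases down a group.
(A) N (period 2, group 15) vs O (period 2, group 16): the stated order contradicts the simple trend.
(B) B (period 2, group 13) vs Al (period 3, group 13): the stated order agrees with the simple trend.
(C) Be (period 2, group 2) vs Rb (period 5, group 1): the stated order agrees with the simple trend.
(D) Si (period 3, group 14) vs Ba (period 6, group 2): the stated order agrees with the simple trend.
The exception is (A): pairing an electron in O's 2p⁴ costs repulsion energy, so O ionizes more easily than half-filled N (2p³).

(A)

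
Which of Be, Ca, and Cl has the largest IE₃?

Be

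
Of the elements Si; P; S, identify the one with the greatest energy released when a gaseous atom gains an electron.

Si is in period 3, group 14; P is in period 3, group 15; S is in period 3, group 16.
Electron affinity generally becomes more exothermic across a period toward the halogens and less exothermic down a group.
All lie in period 3; the across-period trend (electron affinity increases left to right) applies, with the exception below.
Note the exception: Si has a higher electron affinity than P, contrary to the simple trend — adding an electron to P's half-filled 3p³ is unfavourable, so Si (3p²) has the more exothermic EA.
For reference (kJ/mol): Si 134, P 72, S 200.
The greatest energy released when a gaseous atom gains an electron among these belongs to S.

S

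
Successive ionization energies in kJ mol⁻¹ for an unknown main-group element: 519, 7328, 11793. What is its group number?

Look for the largest jump between consecutive ionization energies: IE2/IE1 ≈ 14.1, far larger than any earlier ratio.
That jump marks the point where a core electron is being removed. So the atom has 1 valence electron.
A main-group element with 1 valence electron is in group 1.

Group 1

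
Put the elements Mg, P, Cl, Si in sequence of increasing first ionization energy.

Mg is in period 3, group 2; Si is in period 3, group 14; P is in period 3, group 15; Cl is in period 3, group 17.
Removing the outermost electron gets harder across a period and easier down a group.
All lie in period 3, so first ionization energy increases left to right.
So from lowest to highest: Mg < Si < P < Cl.

Mg, Si, P, Cl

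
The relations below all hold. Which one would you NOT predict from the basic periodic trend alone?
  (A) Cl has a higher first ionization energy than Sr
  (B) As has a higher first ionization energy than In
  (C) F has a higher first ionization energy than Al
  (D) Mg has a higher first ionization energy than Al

The general trend: first ionization energy increases across a period and decreases down a group.
(A) Cl (period 3, group 17) vs Sr (period 5, group 2): the stated order agrees with the simple trend.
(B) As (period 4, group 15) vs In (period 5, group 13): the stated order agrees with the simple trend.
(C) F (period 2, group 17) vs Al (period 3, group 13): the stated order agrees with the simple trend.
(D) Mg (period 3, group 2) vs Al (period 3, group 13): the stated order contradicts the simple trend.
The exception is (D): Al's single 3p electron is easier to remove than one from Mg's filled 3s².

(D)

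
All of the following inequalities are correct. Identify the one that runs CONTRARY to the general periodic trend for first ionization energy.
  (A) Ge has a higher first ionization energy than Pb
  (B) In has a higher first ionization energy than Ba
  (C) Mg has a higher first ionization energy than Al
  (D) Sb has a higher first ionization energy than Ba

(C)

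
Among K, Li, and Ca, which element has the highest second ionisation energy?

Consider each +1 ion: K⁺ is the bare [Ar] core; Li⁺ is the bare [He] core; Ca⁺ still has 1 valence electron.
Core electrons are held far more tightly than valence electrons, so K and Li top the IE_2 order.
Tabulated IE_2 (kJ/mol): K 3052, Li 7298, Ca 1145.
Hence IE_2: Ca < K < Li.

Li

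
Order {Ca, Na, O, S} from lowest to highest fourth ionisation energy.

S < Ca < O < Na

IE_4 is the cost of taking one more electron from the +3 cation: Ca³⁺ is already 1 electron into the core; Na³⁺ is already 2 electrons into the core; O³⁺ still has 3 valence electrons; S³⁺ still has 3 valence electrons.
Usually core removal costs more than valence removal, but here the competition is close: a tightly held n=2 valence electron can cost more to remove than an n=3 core electron, so the actual values have to decide it.
Valence configurations: O³⁺ [He]2s²2p¹, S³⁺ [Ne]3s²3p¹.
The numbers (kJ/mol): Ca 6491, Na 9543, O 7469, S 4556.
Putting it together, IE_4: S < Ca < O < Na.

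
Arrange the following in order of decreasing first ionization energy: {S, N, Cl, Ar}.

Ar > N > Cl > S

N is in period 2, group 15; S is in period 3, group 16; Cl is in period 3, group 17; Ar is in period 3, group 18.
Across a period the outer electron is held more tightly (higher IE₁); down a group it sits in a higher shell, more shielded, and comes off more easily.
Here both period and group differ, so the two effects have to be weighed against each other.
Cl > S: both are in period 3; the period trend gives Cl the larger value.
N > Cl: period and group pull opposite ways; the down-group shift dominates (1402 vs 1251 kJ/mol).
Ar > N: the two effects oppose for this pair; the across-period effect wins (1521 vs 1402 kJ/mol).
Approximate values (kJ/mol): N 1402, S 1000, Cl 1251, Ar 1521.
So from highest to lowest: Ar > N > Cl > S.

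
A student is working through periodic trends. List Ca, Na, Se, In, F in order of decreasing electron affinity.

F > Se > Na > In > Ca

Adding an electron releases more energy for atoms nearer the top right (short of the noble gases).
Neither a single period nor a single group — weigh both effects.
In > Ca: the two effects oppose for this pair; the across-period effect wins (29 vs 2 kJ/mol).
Na > In: the two effects oppose for this pair; the down-group effect wins (53 vs 29 kJ/mol).
Se > Na: period and group pull opposite ways; the across-period shift dominates (195 vs 53 kJ/mol).
F > Se: relative to Se, both the across-period and down-group shifts push F's electron affinity up.
For reference (kJ/mol): F 328, Na 53, Ca 2, Se 195, In 29.
So from highest to lowest: F > Se > Na > In > Ca.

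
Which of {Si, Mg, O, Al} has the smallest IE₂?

Mg

The second ionization energy removes an electron from the +1 ion. For each element: Si⁺ still has 3 valence electrons; Mg⁺ still has 1 valence electron; O⁺ still has 5 valence electrons; Al⁺ still has 2 valence electrons.
All are still removing valence electrons, so compare the +1 ions as you would atoms: IE_2 generally rises across a period (higher Z_eff) and falls down a group (larger shell), subject to the usual subshell exceptions.
Valence configurations: Si⁺ [Ne]3s²3p¹, Mg⁺ [Ne]3s¹, O⁺ [He]2s²2p³, Al⁺ [Ne]3s².
Si⁺ loses a lone 3p electron whereas Al⁺ must break into a filled 3s² pair, so IE_2(Al) > IE_2(Si) even though Si has the higher nuclear charge.
The numbers (kJ/mol): Si 1577, Mg 1451, O 3388, Al 1817.
Overall IE_2 order: Mg < Si < Al < O.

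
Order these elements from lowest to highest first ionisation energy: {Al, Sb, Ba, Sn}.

Ba < Al < Sn < Sb

Al is in period 3, group 13; Sn is in period 5, group 14; Sb is in period 5, group 15; Ba is in period 6, group 2.
First ionization energy rises across a period (greater Z_eff holds electrons more tightly) and falls down a group (valence electrons are farther from the nucleus).
Neither a single period nor a single group — weigh both effects.
Al > Ba: relative to Ba, both the across-period and down-group shifts push Al's first ionization energy up.
Sn > Al: period and group pull opposite ways; the across-period shift dominates (709 vs 578 kJ/mol).
Sb > Sn: Sb lies to the right of Sn in period 5, so the across-period effect alone puts Sb higher.
Tabulated first ionization energy (kJ/mol): Al 578, Sn 709, Sb 831, Ba 503.
So from lowest to highest: Ba < Al < Sn < Sb.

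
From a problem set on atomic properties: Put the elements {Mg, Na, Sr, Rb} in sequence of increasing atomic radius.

Na is in period 3, group 1; Mg is in period 3, group 2; Rb is in period 5, group 1; Sr is in period 5, group 2.
Radius decreases left→right (rising Z_eff, same n) and increases top→bottom (higher n).
Here both period and group differ, so the two effects have to be weighed against each other.
Na > Mg: Na lies to the left of Mg in period 3, so the across-period effect alone puts Na larger.
Sr > Na: period and group pull opposite ways; the down-group shift dominates (185 vs 155 pm).
Rb > Sr: both are in period 5; the period trend gives Rb the larger value.
Approximate values (pm): Na 155, Mg 139, Rb 210, Sr 185.
So from smallest to largest: Mg < Na < Sr < Rb.

Mg < Na < Sr < Rb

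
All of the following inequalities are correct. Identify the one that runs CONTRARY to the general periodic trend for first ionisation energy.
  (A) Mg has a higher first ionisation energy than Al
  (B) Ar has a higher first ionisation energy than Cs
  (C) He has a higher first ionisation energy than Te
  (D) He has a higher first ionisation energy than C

(A)

The general trend: first ionisation energy increases across a period and decreases down a group.
(A) Mg (period 3, group 2) vs Al (period 3, group 13): the stated order contradicts the simple trend.
(B) Ar (period 3, group 18) vs Cs (period 6, group 1): the stated order agrees with the simple trend.
(C) He (period 1, group 18) vs Te (period 5, group 16): the stated order agrees with the simple trend.
(D) He (period 1, group 18) vs C (period 2, group 14): the stated order agrees with the simple trend.
The exception is (A): Al's single 3p electron is easier to remove than one from Mg's filled 3s².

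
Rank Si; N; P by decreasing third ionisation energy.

Consider each +2 ion: Si²⁺ still has 2 valence electrons; N²⁺ still has 3 valence electrons; P²⁺ still has 3 valence electrons.
All are still removing valence electrons, so compare the +2 ions as you would atoms: IE_3 generally rises across a period (higher Z_eff) and falls down a group (larger shell), subject to the usual subshell exceptions.
Valence configurations: Si²⁺ [Ne]3s², N²⁺ [He]2s²2p¹, P²⁺ [Ne]3s²3p¹.
P²⁺ loses a lone 3p electron whereas Si²⁺ must break into a filled 3s² pair, so IE_3(Si) > IE_3(P) even though P has the higher nuclear charge.
Tabulated IE_3 (kJ/mol): Si 3232, N 4578, P 2914.
So the third ionization energies run P < Si < N.

N > Si > P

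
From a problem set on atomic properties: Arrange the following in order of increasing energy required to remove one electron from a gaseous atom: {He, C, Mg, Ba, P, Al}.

Ba < Al < Mg < P < C < He

He is in period 1, group 18; C is in period 2, group 14; Mg is in period 3, group 2; Al is in period 3, group 13; P is in period 3, group 15; Ba is in period 6, group 2.
Removing the outermost electron gets harder across a period and easier down a group.
These span different periods and groups, so the two trends combine.
Al > Ba: relative to Ba, both the across-period and down-group shifts push Al's first ionization energy up.
Mg > Al: this pair runs against the simple trend — see the exception note.
P > Mg: both are in period 3; the period trend gives P the larger value.
C > P: period and group pull opposite ways; the down-group shift dominates (1086 vs 1012 kJ/mol).
He > C: both effects reinforce here, so He is clearly the higher of the two.
Note the exception: Mg has a higher first ionization energy than Al, contrary to the simple trend — Al's single 3p electron is easier to remove than one from Mg's filled 3s².
For reference (kJ/mol): He 2372, C 1086, Mg 738, Al 578, P 1012, Ba 503.
So from lowest to highest: Ba < Al < Mg < P < C < He.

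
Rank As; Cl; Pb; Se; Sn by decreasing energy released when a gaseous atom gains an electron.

Adding an electron releases more energy for atoms nearer the top right (short of the noble gases).
Here both period and group differ, so the two effects have to be weighed against each other.
As > Pb: relative to Pb, both the across-period and down-group shifts push As's electron affinity up.
Sn > As: this pair runs against the simple trend — see the exception note.
Se > Sn: both effects reinforce here, so Se is clearly the higher of the two.
Cl > Se: relative to Se, both the across-period and down-group shifts push Cl's electron affinity up.
Note the exception: Sn has a higher electron affinity than As, contrary to the simple trend — adding an electron to As's half-filled np³ subshell costs electron-pairing energy.
Tabulated electron affinity (kJ/mol): Cl 349, As 78, Se 195, Sn 107, Pb 35.
So from highest to lowest: Cl > Se > Sn > As > Pb.

Cl > Se > Sn > As > Pb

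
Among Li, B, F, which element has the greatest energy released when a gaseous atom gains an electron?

F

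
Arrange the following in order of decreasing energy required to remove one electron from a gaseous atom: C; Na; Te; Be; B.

C > Be > Te > B > Na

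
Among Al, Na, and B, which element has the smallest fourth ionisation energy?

The fourth ionization energy removes an electron from the +3 ion. For each element: Al³⁺ is the bare [Ne] core; Na³⁺ is already 2 electrons into the core; B³⁺ is the bare [He] core.
All of these are removing an electron from a noble-gas core or deeper; the smaller core (lower principal quantum number) is held far more tightly, and within a period the higher nuclear charge binds the same core more tightly.
The numbers (kJ/mol): Al 11577, Na 9543, B 25026.
So the fourth ionization energies run Na < Al < B.

Na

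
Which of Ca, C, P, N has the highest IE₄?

Consider each +3 ion: Ca³⁺ is already 1 electron into the core; C³⁺ still has 1 valence electron; P³⁺ still has 2 valence electrons; N³⁺ still has 2 valence electrons.
Usually core removal costs more than valence removal, but here the competition is close: a tightly held n=2 valence electron can cost more to remove than an n=3 core electron, so the actual values have to decide it.
Valence configurations: C³⁺ [He]2s¹, P³⁺ [Ne]3s², N³⁺ [He]2s².
The numbers (kJ/mol): Ca 6491, C 6223, P 4964, N 7475.
Hence IE_4: P < C < Ca < N.

N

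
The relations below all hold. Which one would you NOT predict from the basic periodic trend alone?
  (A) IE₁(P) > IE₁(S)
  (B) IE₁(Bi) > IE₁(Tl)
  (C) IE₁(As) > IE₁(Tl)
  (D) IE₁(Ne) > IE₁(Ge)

(A)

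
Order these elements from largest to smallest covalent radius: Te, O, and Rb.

Rb, Te, O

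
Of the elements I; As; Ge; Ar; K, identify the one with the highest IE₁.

First ionization energy rises across a period (greater Z_eff holds electrons more tightly) and falls down a group (valence electrons are farther from the nucleus).
These span different periods and groups, so the two trends combine.
Ge > K: Ge lies to the right of K in period 4, so the across-period effect alone puts Ge higher.
As > Ge: both are in period 4; the period trend gives As the larger value.
I > As: period and group pull opposite ways; the across-period shift dominates (1008 vs 947 kJ/mol).
Ar > I: both effects reinforce here, so Ar is clearly the higher of the two.
For reference (kJ/mol): Ar 1521, K 419, Ge 762, As 947, I 1008.
The highest IE₁ among these belongs to Ar.

Ar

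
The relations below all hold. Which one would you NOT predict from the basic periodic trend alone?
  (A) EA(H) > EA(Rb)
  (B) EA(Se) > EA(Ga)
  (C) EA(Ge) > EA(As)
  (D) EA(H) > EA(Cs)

(C)

The general trend: electron affinity increases across a period and decreases down a group.
(A) H (period 1, group 1) vs Rb (period 5, group 1): the stated order agrees with the simple trend.
(B) Se (period 4, group 16) vs Ga (period 4, group 13): the stated order agrees with the simple trend.
(C) Ge (period 4, group 14) vs As (period 4, group 15): the stated order contradicts the simple trend.
(D) H (period 1, group 1) vs Cs (period 6, group 1): the stated order agrees with the simple trend.
The exception is (C): adding an electron to As's half-filled 4p³ is unfavourable, so Ge (4p²) has the more exothermic EA.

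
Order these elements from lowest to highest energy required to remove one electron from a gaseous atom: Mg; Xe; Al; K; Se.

K, Al, Mg, Se, Xe

Mg is in period 3, group 2; Al is in period 3, group 13; K is in period 4, group 1; Se is in period 4, group 16; Xe is in period 5, group 18.
IE₁ increases left→right with effective nuclear charge and decreases top→bottom as the valence shell moves farther out.
Here both period and group differ, so the two effects have to be weighed against each other.
Al > K: relative to K, both the across-period and down-group shifts push Al's first ionization energy up.
Mg > Al: this pair runs against the simple trend — see the exception note.
Se > Mg: period and group pull opposite ways; the across-period shift dominates (941 vs 738 kJ/mol).
Xe > Se: the two effects oppose for this pair; the across-period effect wins (1170 vs 941 kJ/mol).
Note the exception: Mg has a higher first ionization energy than Al, contrary to the simple trend — Al's single 3p electron is easier to remove than one from Mg's filled 3s².
Tabulated first ionization energy (kJ/mol): Mg 738, Al 578, K 419, Se 941, Xe 1170.
So from lowest to highest: K < Al < Mg < Se < Xe.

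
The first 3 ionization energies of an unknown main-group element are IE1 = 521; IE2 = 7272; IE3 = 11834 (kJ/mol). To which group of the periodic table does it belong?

Group 1

Look for the largest jump between consecutive ionization energies: IE2/IE1 ≈ 14.0, far larger than any earlier ratio.
That jump marks the point where a core electron is being removed. So the atom has 1 valence electron.
A main-group element with 1 valence electron is in group 1.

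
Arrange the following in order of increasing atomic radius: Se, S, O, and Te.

O, S, Se, Te

O is in period 2, group 16; S is in period 3, group 16; Se is in period 4, group 16; Te is in period 5, group 16.
Across a period the added protons contract the valence shell; down a group each new principal shell makes the atom larger.
All are in group 16, so atomic radius increases down the group.
So from smallest to largest: O < S < Se < Te.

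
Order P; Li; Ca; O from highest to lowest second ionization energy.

Li > O > P > Ca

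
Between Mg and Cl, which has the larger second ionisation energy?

IE_2 is the cost of taking one more electron from the +1 cation: Mg⁺ still has 1 valence electron; Cl⁺ still has 6 valence electrons.
All are still removing valence electrons, so compare the +1 ions as you would atoms: IE_2 generally rises across a period (higher Z_eff) and falls down a group (larger shell), subject to the usual subshell exceptions.
Valence configurations: Mg⁺ [Ne]3s¹, Cl⁺ [Ne]3s²3p⁴.
Tabulated IE_2 (kJ/mol): Mg 1451, Cl 2298.
Hence IE_2: Mg < Cl.

Cl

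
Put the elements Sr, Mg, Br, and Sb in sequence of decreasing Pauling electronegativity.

Br, Sb, Mg, Sr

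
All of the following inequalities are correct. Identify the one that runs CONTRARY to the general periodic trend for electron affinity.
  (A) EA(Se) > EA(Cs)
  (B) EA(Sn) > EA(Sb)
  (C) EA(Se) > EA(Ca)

(B)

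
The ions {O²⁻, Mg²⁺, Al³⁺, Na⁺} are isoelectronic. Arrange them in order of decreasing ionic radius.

O²⁻ > Na⁺ > Mg²⁺ > Al³⁺

All of these have 10 electrons, so size is governed by nuclear charge alone: the more protons, the stronger the pull on the same electron cloud, and the smaller the ion.
Nuclear charges: Al³⁺ (Z=13), Mg²⁺ (Z=12), Na⁺ (Z=11), O²⁻ (Z=8).
Largest to smallest: O²⁻ > Na⁺ > Mg²⁺ > Al³⁺.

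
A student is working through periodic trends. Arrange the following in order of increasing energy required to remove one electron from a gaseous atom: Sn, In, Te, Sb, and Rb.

Removing the outermost electron gets harder across a period and easier down a group.
All lie in period 5, so first ionization energy increases left to right.
So from lowest to highest: Rb < In < Sn < Sb < Te.

Rb < In < Sn < Sb < Te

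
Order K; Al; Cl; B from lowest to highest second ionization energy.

Al, Cl, B, K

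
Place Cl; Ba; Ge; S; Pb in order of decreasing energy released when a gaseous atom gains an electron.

Cl > S > Ge > Pb > Ba

Electron affinity generally becomes more exothermic across a period toward the halogens and less exothermic down a group.
Here both period and group differ, so the two effects have to be weighed against each other.
Pb > Ba: Pb lies to the right of Ba in period 6, so the across-period effect alone puts Pb higher.
Ge > Pb: they share group 14; the group trend gives Ge the larger value.
S > Ge: relative to Ge, both the across-period and down-group shifts push S's electron affinity up.
Cl > S: both are in period 3; the period trend gives Cl the larger value.
Approximate values (kJ/mol): S 200, Cl 349, Ge 119, Ba 14, Pb 35.
So from highest to lowest: Cl > S > Ge > Pb > Ba.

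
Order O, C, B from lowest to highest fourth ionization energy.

Consider each +3 ion: O³⁺ still has 3 valence electrons; C³⁺ still has 1 valence electron; B³⁺ is the bare [He] core.
Core electrons are held far more tightly than valence electrons, so B tops the IE_4 order.
Valence configurations: O³⁺ [He]2s²2p¹, C³⁺ [He]2s¹.
The numbers (kJ/mol): O 7469, C 6223, B 25026.
Putting it together, IE_4: C < O < B.

C, O, B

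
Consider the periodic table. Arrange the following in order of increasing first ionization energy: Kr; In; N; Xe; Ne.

In < Xe < Kr < N < Ne

IE₁ increases left→right with effective nuclear charge and decreases top→bottom as the valence shell moves farther out.
Neither a single period nor a single group — weigh both effects.
Xe > In: both are in period 5; the period trend gives Xe the larger value.
Kr > Xe: they share group 18; the group trend gives Kr the larger value.
N > Kr: the two effects oppose for this pair; the down-group effect wins (1402 vs 1351 kJ/mol).
Ne > N: both are in period 2; the period trend gives Ne the larger value.
Tabulated first ionization energy (kJ/mol): N 1402, Ne 2081, Kr 1351, In 558, Xe 1170.
So from lowest to highest: In < Xe < Kr < N < Ne.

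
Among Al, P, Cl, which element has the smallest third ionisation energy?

Al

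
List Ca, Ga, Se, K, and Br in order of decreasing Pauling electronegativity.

Br > Se > Ga > Ca > K

Electronegativity increases across a period and decreases down a group, tracking effective nuclear charge and atomic size.
All lie in period 4, so electronegativity increases left to right.
So from highest to lowest: Br > Se > Ga > Ca > K.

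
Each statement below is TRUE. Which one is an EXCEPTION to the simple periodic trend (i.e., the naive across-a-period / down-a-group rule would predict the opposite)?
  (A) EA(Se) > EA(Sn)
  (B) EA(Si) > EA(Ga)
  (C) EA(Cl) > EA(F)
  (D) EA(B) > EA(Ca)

(C)

The general trend: electron affinity increases across a period and decreases down a group.
(A) Se (period 4, group 16) vs Sn (period 5, group 14): the stated order agrees with the simple trend.
(B) Si (period 3, group 14) vs Ga (period 4, group 13): the stated order agrees with the simple trend.
(C) Cl (period 3, group 17) vs F (period 2, group 17): the stated order contradicts the simple trend.
(D) B (period 2, group 13) vs Ca (period 4, group 2): the stated order agrees with the simple trend.
The exception is (C): F's small 2p subshell makes the incoming electron feel strong e⁻–e⁻ repulsion, so Cl actually releases more energy on gaining an electron.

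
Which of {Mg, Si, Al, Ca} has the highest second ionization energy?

After 1 electron has been removed, what remains? Mg⁺ still has 1 valence electron; Si⁺ still has 3 valence electrons; Al⁺ still has 2 valence electrons; Ca⁺ still has 1 valence electron.
All are still removing valence electrons, so compare the +1 ions as you would atoms: IE_2 generally rises across a period (higher Z_eff) and falls down a group (larger shell), subject to the usual subshell exceptions.
Valence configurations: Mg⁺ [Ne]3s¹, Si⁺ [Ne]3s²3p¹, Al⁺ [Ne]3s², Ca⁺ [Ar]4s¹.
Si⁺ loses a lone 3p electron whereas Al⁺ must break into a filled 3s² pair, so IE_2(Al) > IE_2(Si) even though Si has the higher nuclear charge.
The numbers (kJ/mol): Mg 1451, Si 1577, Al 1817, Ca 1145.
Putting it together, IE_2: Ca < Mg < Si < Al.

Al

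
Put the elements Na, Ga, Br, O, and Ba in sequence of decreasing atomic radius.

O is in period 2, group 16; Na is in period 3, group 1; Ga is in period 4, group 13; Br is in period 4, group 17; Ba is in period 6, group 2.
Moving right in a period, electrons are added to the same shell under a stronger nuclear pull, so atoms get smaller; moving down, a new shell is opened and atoms get larger.
These span different periods and groups, so the two trends combine.
Br > O: the two effects oppose for this pair; the down-group effect wins (114 vs 63 pm).
Ga > Br: Ga lies to the left of Br in period 4, so the across-period effect alone puts Ga larger.
Na > Ga: the two effects oppose for this pair; the across-period effect wins (155 vs 124 pm).
Ba > Na: the two effects oppose for this pair; the down-group effect wins (196 vs 155 pm).
Tabulated atomic radius (pm): O 63, Na 155, Ga 124, Br 114, Ba 196.
So from largest to smallest: Ba > Na > Ga > Br > O.

Ba > Na > Ga > Br > O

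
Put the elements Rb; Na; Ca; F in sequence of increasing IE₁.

Rb < Na < Ca < F

IE₁ increases left→right with effective nuclear charge and decreases top→bottom as the valence shell moves farther out.
Neither a single period nor a single group — weigh both effects.
Na > Rb: Na sits above Rb in group 1, so the down-group effect alone puts Na higher.
Ca > Na: the two effects oppose for this pair; the across-period effect wins (590 vs 496 kJ/mol).
F > Ca: relative to Ca, both the across-period and down-group shifts push F's first ionization energy up.
For reference (kJ/mol): F 1681, Na 496, Ca 590, Rb 403.
So from lowest to highest: Rb < Na < Ca < F.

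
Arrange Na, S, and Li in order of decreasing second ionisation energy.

Li > Na > S

Consider each +1 ion: Na⁺ is the bare [Ne] core; S⁺ still has 5 valence electrons; Li⁺ is the bare [He] core.
Pulling an electron out of a noble-gas core costs far more than removing a remaining valence electron, so Na and Li sit at the high end of IE_2.
Approximate IE_2 values (kJ/mol): Na 4562, S 2252, Li 7298.
Putting it together, IE_2: S < Na < Li.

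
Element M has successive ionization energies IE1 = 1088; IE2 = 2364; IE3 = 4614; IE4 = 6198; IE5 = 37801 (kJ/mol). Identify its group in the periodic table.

Look for the largest jump between consecutive ionization energies: IE5/IE4 ≈ 6.1, far larger than any earlier ratio.
That jump marks the point where a core electron is being removed. So the atom has 4 valence electrons.
A main-group element with 4 valence electrons is in group 14.

Group 14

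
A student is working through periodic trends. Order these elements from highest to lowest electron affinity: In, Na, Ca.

Na is in period 3, group 1; Ca is in period 4, group 2; In is in period 5, group 13.
Atoms with high Z_eff and room in the valence shell (especially the halogens) have the most exothermic electron affinities.
These sit on a diagonal, where the across-period and down-group effects partly cancel.
In > Ca: the two effects oppose for this pair; the across-period effect wins (29 vs 2 kJ/mol).
Na > In: period and group pull opposite ways; the down-group shift dominates (53 vs 29 kJ/mol).
For reference (kJ/mol): Na 53, Ca 2, In 29.
So from highest to lowest: Na > In > Ca.

Na > In > Ca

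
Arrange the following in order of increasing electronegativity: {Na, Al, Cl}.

Na, Al, Cl

Smaller atoms with higher effective nuclear charge are more electronegative.
All lie in period 3, so electronegativity increases left to right.
So from lowest to highest: Na < Al < Cl.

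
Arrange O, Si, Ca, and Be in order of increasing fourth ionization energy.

After 3 electrons have been removed, what remains? O³⁺ still has 3 valence electrons; Si³⁺ still has 1 valence electron; Ca³⁺ is already 1 electron into the core; Be³⁺ is already 1 electron into the core.
Usually core removal costs more than valence removal, but here the competition is close: a tightly held n=2 valence electron can cost more to remove than an n=3 core electron, so the actual values have to decide it.
Valence configurations: O³⁺ [He]2s²2p¹, Si³⁺ [Ne]3s¹.
Tabulated IE_4 (kJ/mol): O 7469, Si 4356, Ca 6491, Be 21007.
Hence IE_4: Si < Ca < O < Be.

Si < Ca < O < Be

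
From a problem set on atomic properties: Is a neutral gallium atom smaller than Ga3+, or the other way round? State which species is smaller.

Ga3+

Forming Ga3+ removes 3 electrons from Ga. Fewer electrons for the same nuclear charge means less shielding and a higher Z_eff on the remaining electrons, and for main-group metals the entire outer shell is lost.
A cation is smaller than its parent atom: Ga3+ < Ga.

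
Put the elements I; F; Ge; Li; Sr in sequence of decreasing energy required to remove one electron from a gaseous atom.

Li is in period 2, group 1; F is in period 2, group 17; Ge is in period 4, group 14; Sr is in period 5, group 2; I is in period 5, group 17.
Across a period the outer electron is held more tightly (higher IE₁); down a group it sits in a higher shell, more shielded, and comes off more easily.
Here both period and group differ, so the two effects have to be weighed against each other.
Sr > Li: the two effects oppose for this pair; the across-period effect wins (550 vs 520 kJ/mol).
Ge > Sr: both effects reinforce here, so Ge is clearly the higher of the two.
I > Ge: period and group pull opposite ways; the across-period shift dominates (1008 vs 762 kJ/mol).
F > I: F sits above I in group 17, so the down-group effect alone puts F higher.
Approximate values (kJ/mol): Li 520, F 1681, Ge 762, Sr 550, I 1008.
So from highest to lowest: F > I > Ge > Sr > Li.

F > I > Ge > Sr > Li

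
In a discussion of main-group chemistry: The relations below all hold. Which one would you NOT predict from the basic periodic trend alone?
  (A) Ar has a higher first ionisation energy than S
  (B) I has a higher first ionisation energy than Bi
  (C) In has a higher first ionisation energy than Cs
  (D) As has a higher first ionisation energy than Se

The general trend: first ionisation energy increases across a period and decreases down a group.
(A) Ar (period 3, group 18) vs S (period 3, group 16): the stated order agrees with the simple trend.
(B) I (period 5, group 17) vs Bi (period 6, group 15): the stated order agrees with the simple trend.
(C) In (period 5, group 13) vs Cs (period 6, group 1): the stated order agrees with the simple trend.
(D) As (period 4, group 15) vs Se (period 4, group 16): the stated order contradicts the simple trend.
The exception is (D): Se (4p⁴) ionizes more easily than half-filled As (4p³).

(D)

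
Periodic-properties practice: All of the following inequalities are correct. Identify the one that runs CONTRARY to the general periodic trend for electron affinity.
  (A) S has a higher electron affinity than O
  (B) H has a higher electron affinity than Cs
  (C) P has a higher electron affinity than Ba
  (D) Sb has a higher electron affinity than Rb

(A)

The general trend: electron affinity increases across a period and decreases down a group.
(A) S (period 3, group 16) vs O (period 2, group 16): the stated order contradicts the simple trend.
(B) H (period 1, group 1) vs Cs (period 6, group 1): the stated order agrees with the simple trend.
(C) P (period 3, group 15) vs Ba (period 6, group 2): the stated order agrees with the simple trend.
(D) Sb (period 5, group 15) vs Rb (period 5, group 1): the stated order agrees with the simple trend.
The exception is (A): the compact 2p subshell of O repels the added electron more than S's larger 3p does.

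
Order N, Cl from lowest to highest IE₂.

Cl, N

Consider each +1 ion: N⁺ still has 4 valence electrons; Cl⁺ still has 6 valence electrons.
All are still removing valence electrons, so compare the +1 ions as you would atoms: IE_2 generally rises across a period (higher Z_eff) and falls down a group (larger shell), subject to the usual subshell exceptions.
Valence configurations: N⁺ [He]2s²2p², Cl⁺ [Ne]3s²3p⁴.
Tabulated IE_2 (kJ/mol): N 2856, Cl 2298.
So the second ionization energies run Cl < N.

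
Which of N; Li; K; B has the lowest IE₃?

B

IE_3 is the cost of taking one more electron from the +2 cation: N²⁺ still has 3 valence electrons; Li²⁺ is already 1 electron into the core; K²⁺ is already 1 electron into the core; B²⁺ still has 1 valence electron.
Usually core removal costs more than valence removal, but here the competition is close: a tightly held n=2 valence electron can cost more to remove than an n=3 core electron, so the actual values have to decide it.
Valence configurations: N²⁺ [He]2s²2p¹, B²⁺ [He]2s¹.
Approximate IE_3 values (kJ/mol): N 4578, Li 11815, K 4420, B 3660.
Overall IE_3 order: B < K < N < Li.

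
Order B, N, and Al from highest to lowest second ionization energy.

N > B > Al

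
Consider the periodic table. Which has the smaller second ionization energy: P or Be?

After 1 electron has been removed, what remains? P⁺ still has 4 valence electrons; Be⁺ still has 1 valence electron.
All are still removing valence electrons, so compare the +1 ions as you would atoms: IE_2 generally rises across a period (higher Z_eff) and falls down a group (larger shell), subject to the usual subshell exceptions.
Valence configurations: P⁺ [Ne]3s²3p², Be⁺ [He]2s¹.
Approximate IE_2 values (kJ/mol): P 1907, Be 1757.
Putting it together, IE_2: Be < P.

Be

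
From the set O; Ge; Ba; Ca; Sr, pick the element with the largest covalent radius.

O is in period 2, group 16; Ca is in period 4, group 2; Ge is in period 4, group 14; Sr is in period 5, group 2; Ba is in period 6, group 2.
Atomic radius shrinks across a period as nuclear charge pulls the same shell inward, and grows down a group as new shells are added.
These span different periods and groups, so the two trends combine.
Ge > O: both effects reinforce here, so Ge is clearly the larger of the two.
Ca > Ge: Ca lies to the left of Ge in period 4, so the across-period effect alone puts Ca larger.
Sr > Ca: they share group 2; the group trend gives Sr the larger value.
Ba > Sr: Ba sits below Sr in group 2, so the down-group effect alone puts Ba larger.
Approximate values (pm): O 63, Ca 171, Ge 121, Sr 185, Ba 196.
The largest covalent radius among these belongs to Ba.

Ba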